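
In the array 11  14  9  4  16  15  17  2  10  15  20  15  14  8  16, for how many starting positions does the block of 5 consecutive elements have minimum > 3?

6

11 14 9 4 16 → min 4  > 3 ✓
14 9 4 16 15 → min 4  > 3 ✓
9 4 16 15 17 → min 4  > 3 ✓
4 16 15 17 2 → min 2
16 15 17 2 10 → min 2
15 17 2 10 15 → min 2
17 2 10 15 20 → min 2
2 10 15 20 15 → min 2
10 15 20 15 14 → min 10  > 3 ✓
15 20 15 14 8 → min 8  > 3 ✓
20 15 14 8 16 → min 8  > 3 ✓
6 windows satisfy the condition.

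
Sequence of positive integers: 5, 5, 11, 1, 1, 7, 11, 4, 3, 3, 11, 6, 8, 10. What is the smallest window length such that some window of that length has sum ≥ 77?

add 5: running sum 5 < 77
add 5: running sum 10 < 77
add 11: running sum 21 < 77
add 1: running sum 22 < 77
add 1: running sum 23 < 77
add 7: running sum 30 < 77
add 11: running sum 41 < 77
add 4: running sum 45 < 77
add 3: running sum 48 < 77
add 3: running sum 51 < 77
add 11: running sum 62 < 77
add 6: running sum 68 < 77
add 8: running sum 76 < 77
add 10: shortest ending here [5, 11, 1, 1, 7, 11, 4, 3, 3, 11, 6, 8, 10] sum 81, len 13
Shortest qualifying length: 13.

13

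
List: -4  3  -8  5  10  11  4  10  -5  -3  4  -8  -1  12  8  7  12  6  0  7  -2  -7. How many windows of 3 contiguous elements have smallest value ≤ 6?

-4 3 -8 → min -8  ≤ 6 ✓
3 -8 5 → min -8  ≤ 6 ✓
-8 5 10 → min -8  ≤ 6 ✓
5 10 11 → min 5  ≤ 6 ✓
10 11 4 → min 4  ≤ 6 ✓
11 4 10 → min 4  ≤ 6 ✓
4 10 -5 → min -5  ≤ 6 ✓
10 -5 -3 → min -5  ≤ 6 ✓
-5 -3 4 → min -5  ≤ 6 ✓
-3 4 -8 → min -8  ≤ 6 ✓
4 -8 -1 → min -8  ≤ 6 ✓
-8 -1 12 → min -8  ≤ 6 ✓
-1 12 8 → min -1  ≤ 6 ✓
12 8 7 → min 7
8 7 12 → min 7
7 12 6 → min 6  ≤ 6 ✓
12 6 0 → min 0  ≤ 6 ✓
6 0 7 → min 0  ≤ 6 ✓
0 7 -2 → min -2  ≤ 6 ✓
7 -2 -7 → min -7  ≤ 6 ✓
18 windows satisfy the condition.

18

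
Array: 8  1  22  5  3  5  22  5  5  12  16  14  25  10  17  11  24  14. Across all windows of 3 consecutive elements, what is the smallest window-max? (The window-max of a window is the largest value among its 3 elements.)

[8, 1, 22] → max 22
[1, 22, 5] → max 22
[22, 5, 3] → max 22
[5, 3, 5] → max 5
[3, 5, 22] → max 22
[5, 22, 5] → max 22
[22, 5, 5] → max 22
[5, 5, 12] → max 12
[5, 12, 16] → max 16
[12, 16, 14] → max 16
[16, 14, 25] → max 25
[14, 25, 10] → max 25
[25, 10, 17] → max 25
[10, 17, 11] → max 17
[17, 11, 24] → max 24
[11, 24, 14] → max 24
Smallest of these is 5.

5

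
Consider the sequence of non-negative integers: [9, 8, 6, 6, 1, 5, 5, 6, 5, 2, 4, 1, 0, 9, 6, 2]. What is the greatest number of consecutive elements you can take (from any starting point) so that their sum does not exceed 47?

→ 9: sum 9, len 1
→ 8: sum 17, len 2
→ 6: sum 23, len 3
→ 6: sum 29, len 4
→ 1: sum 30, len 5
→ 5: sum 35, len 6
→ 5: sum 40, len 7
→ 6: sum 46, len 8
→ 5 (dropped 9): sum 42, len 8
→ 2: sum 44, len 9
→ 4 (dropped 8): sum 40, len 9
→ 1: sum 41, len 10
→ 0: sum 41, len 11
→ 9 (dropped 6): sum 44, len 11
→ 6 (dropped 6): sum 44, len 11
→ 2: sum 46, len 12
Longest length seen: 12.

12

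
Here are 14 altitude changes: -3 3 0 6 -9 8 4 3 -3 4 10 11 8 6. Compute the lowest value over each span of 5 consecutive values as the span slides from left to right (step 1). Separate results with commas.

-9, -9, -9, -9, -9, -3, -3, -3, -3, 4

[-3, 3, 0, 6, -9] → min -9
[3, 0, 6, -9, 8] → min -9
[0, 6, -9, 8, 4] → min -9
[6, -9, 8, 4, 3] → min -9
[-9, 8, 4, 3, -3] → min -9
[8, 4, 3, -3, 4] → min -3
[4, 3, -3, 4, 10] → min -3
[3, -3, 4, 10, 11] → min -3
[-3, 4, 10, 11, 8] → min -3
[4, 10, 11, 8, 6] → min 4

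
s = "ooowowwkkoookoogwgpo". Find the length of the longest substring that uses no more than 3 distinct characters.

15

add o: window [o] (1 distinct), len 1
add o: window [o, o] (1 distinct), len 2
add o: window [o, o, o] (1 distinct), len 3
add w: window [o, o, o, w] (2 distinct), len 4
add o: window [o, o, o, w, o] (2 distinct), len 5
add w: window [o, o, o, w, o, w] (2 distinct), len 6
add w: window [o, o, o, w, o, w, w] (2 distinct), len 7
add k: window [o, o, o, w, o, w, w, k] (3 distinct), len 8
add k: window [o, o, o, w, o, w, w, k, k] (3 distinct), len 9
add o: window [o, o, o, w, o, w, w, k, k, o] (3 distinct), len 10
add o: window [o, o, o, w, o, w, w, k, k, o, o] (3 distinct), len 11
add o: window [o, o, o, w, o, w, w, k, k, o, o, o] (3 distinct), len 12
add k: window [o, o, o, w, o, w, w, k, k, o, o, o, k] (3 distinct), len 13
add o: window [o, o, o, w, o, w, w, k, k, o, o, o, k, o] (3 distinct), len 14
add o: window [o, o, o, w, o, w, w, k, k, o, o, o, k, o, o] (3 distinct), len 15
add g: window [k, k, o, o, o, k, o, o, g] (3 distinct), len 9
add w: window [o, o, g, w] (3 distinct), len 4
add g: window [o, o, g, w, g] (3 distinct), len 5
add p: window [g, w, g, p] (3 distinct), len 4
add o: window [g, p, o] (3 distinct), len 3
Longest length with ≤3 distinct: 15.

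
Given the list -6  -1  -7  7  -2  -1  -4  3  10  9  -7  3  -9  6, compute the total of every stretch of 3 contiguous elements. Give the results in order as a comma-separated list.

Sliding a size-3 window across the 14 values:
-6 -1 -7 → sum -14
-1 -7 7 → sum -1
-7 7 -2 → sum -2
7 -2 -1 → sum 4
-2 -1 -4 → sum -7
-1 -4 3 → sum -2
-4 3 10 → sum 9
3 10 9 → sum 22
10 9 -7 → sum 12
9 -7 3 → sum 5
-7 3 -9 → sum -13
3 -9 6 → sum 0

-14, -1, -2, 4, -7, -2, 9, 22, 12, 5, -13, 0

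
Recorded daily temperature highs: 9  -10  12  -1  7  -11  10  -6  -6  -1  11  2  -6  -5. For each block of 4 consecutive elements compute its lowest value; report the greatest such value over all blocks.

-6

(9, -10, 12, -1) → min -10
(-10, 12, -1, 7) → min -10
(12, -1, 7, -11) → min -11
(-1, 7, -11, 10) → min -11
(7, -11, 10, -6) → min -11
(-11, 10, -6, -6) → min -11
(10, -6, -6, -1) → min -6
(-6, -6, -1, 11) → min -6
(-6, -1, 11, 2) → min -6
(-1, 11, 2, -6) → min -6
(11, 2, -6, -5) → min -6
Greatest of these is -6.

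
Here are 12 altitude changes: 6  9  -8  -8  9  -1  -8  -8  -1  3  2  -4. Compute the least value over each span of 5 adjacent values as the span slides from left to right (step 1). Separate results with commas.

-8, -8, -8, -8, -8, -8, -8, -8

[6, 9, -8, -8, 9] → min -8
[9, -8, -8, 9, -1] → min -8
[-8, -8, 9, -1, -8] → min -8
[-8, 9, -1, -8, -8] → min -8
[9, -1, -8, -8, -1] → min -8
[-1, -8, -8, -1, 3] → min -8
[-8, -8, -1, 3, 2] → min -8
[-8, -1, 3, 2, -4] → min -8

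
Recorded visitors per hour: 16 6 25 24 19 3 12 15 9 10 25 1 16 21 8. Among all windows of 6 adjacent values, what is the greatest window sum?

Window sums for each of the 10 positions:
(16, 6, 25, 24, 19, 3) → sum 93
(6, 25, 24, 19, 3, 12) → sum 89
(25, 24, 19, 3, 12, 15) → sum 98
(24, 19, 3, 12, 15, 9) → sum 82
(19, 3, 12, 15, 9, 10) → sum 68
(3, 12, 15, 9, 10, 25) → sum 74
(12, 15, 9, 10, 25, 1) → sum 72
(15, 9, 10, 25, 1, 16) → sum 76
(9, 10, 25, 1, 16, 21) → sum 82
(10, 25, 1, 16, 21, 8) → sum 81
Greatest of these is 98.

98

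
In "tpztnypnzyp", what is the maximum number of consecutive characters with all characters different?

[t] len 1
[t, p] len 2
[t, p, z] len 3
[p, z, t] len 3
[p, z, t, n] len 4
[p, z, t, n, y] len 5
[z, t, n, y, p] len 5
[y, p, n] len 3
[y, p, n, z] len 4
[p, n, z, y] len 4
[n, z, y, p] len 4
Longest all-distinct length: 5.

5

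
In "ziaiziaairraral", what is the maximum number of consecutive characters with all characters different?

3

[z] len 1
[z, i] len 2
[z, i, a] len 3
[a, i] len 2
[a, i, z] len 3
[z, i] len 2
[z, i, a] len 3
[a] len 1
[a, i] len 2
[a, i, r] len 3
[r] len 1
[r, a] len 2
[a, r] len 2
[r, a] len 2
[r, a, l] len 3
Longest all-distinct length: 3.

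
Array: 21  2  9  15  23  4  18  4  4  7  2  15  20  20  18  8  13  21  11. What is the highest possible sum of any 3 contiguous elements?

21 2 9 → sum 32
2 9 15 → sum 26
9 15 23 → sum 47
15 23 4 → sum 42
23 4 18 → sum 45
4 18 4 → sum 26
18 4 4 → sum 26
4 4 7 → sum 15
4 7 2 → sum 13
7 2 15 → sum 24
2 15 20 → sum 37
15 20 20 → sum 55
20 20 18 → sum 58
20 18 8 → sum 46
18 8 13 → sum 39
8 13 21 → sum 42
13 21 11 → sum 45
Highest of these is 58.

58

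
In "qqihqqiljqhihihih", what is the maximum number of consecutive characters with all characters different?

[q] len 1
[q] len 1
[q, i] len 2
[q, i, h] len 3
[i, h, q] len 3
[q] len 1
[q, i] len 2
[q, i, l] len 3
[q, i, l, j] len 4
[i, l, j, q] len 4
[i, l, j, q, h] len 5
[l, j, q, h, i] len 5
[i, h] len 2
[h, i] len 2
[i, h] len 2
[h, i] len 2
[i, h] len 2
Longest all-distinct length: 5.

5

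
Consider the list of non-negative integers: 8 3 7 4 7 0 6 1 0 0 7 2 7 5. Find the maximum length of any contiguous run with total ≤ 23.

8

→ 8: sum 8, len 1
→ 3: sum 11, len 2
→ 7: sum 18, len 3
→ 4: sum 22, len 4
→ 7 (dropped 8): sum 21, len 4
→ 0: sum 21, len 5
→ 6 (dropped 3, 7): sum 17, len 4
→ 1: sum 18, len 5
→ 0: sum 18, len 6
→ 0: sum 18, len 7
→ 7 (dropped 4): sum 21, len 7
→ 2: sum 23, len 8
→ 7 (dropped 7): sum 23, len 8
→ 5 (dropped 0, 6): sum 22, len 7
Longest length seen: 8.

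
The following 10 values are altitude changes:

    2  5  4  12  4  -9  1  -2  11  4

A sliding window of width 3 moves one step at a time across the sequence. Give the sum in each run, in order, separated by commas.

Sliding a size-3 window across the 10 values:
[2, 5, 4] → sum 11
[5, 4, 12] → sum 21
[4, 12, 4] → sum 20
[12, 4, -9] → sum 7
[4, -9, 1] → sum -4
[-9, 1, -2] → sum -10
[1, -2, 11] → sum 10
[-2, 11, 4] → sum 13

11, 21, 20, 7, -4, -10, 10, 13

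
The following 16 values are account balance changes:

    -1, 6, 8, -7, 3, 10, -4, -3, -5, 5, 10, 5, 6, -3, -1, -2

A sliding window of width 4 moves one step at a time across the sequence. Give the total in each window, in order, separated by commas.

(-1, 6, 8, -7) → sum 6
(6, 8, -7, 3) → sum 10
(8, -7, 3, 10) → sum 14
(-7, 3, 10, -4) → sum 2
(3, 10, -4, -3) → sum 6
(10, -4, -3, -5) → sum -2
(-4, -3, -5, 5) → sum -7
(-3, -5, 5, 10) → sum 7
(-5, 5, 10, 5) → sum 15
(5, 10, 5, 6) → sum 26
(10, 5, 6, -3) → sum 18
(5, 6, -3, -1) → sum 7
(6, -3, -1, -2) → sum 0

6, 10, 14, 2, 6, -2, -7, 7, 15, 26, 18, 7, 0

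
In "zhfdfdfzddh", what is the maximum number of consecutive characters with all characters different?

[z] len 1
[z, h] len 2
[z, h, f] len 3
[z, h, f, d] len 4
[d, f] len 2
[f, d] len 2
[d, f] len 2
[d, f, z] len 3
[f, z, d] len 3
[d] len 1
[d, h] len 2
Longest all-distinct length: 4.

4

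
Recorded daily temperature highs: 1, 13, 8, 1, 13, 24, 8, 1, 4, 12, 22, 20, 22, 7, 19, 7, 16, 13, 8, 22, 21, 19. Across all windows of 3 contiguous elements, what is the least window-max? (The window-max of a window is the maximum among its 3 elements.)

8

1 13 8 → max 13
13 8 1 → max 13
8 1 13 → max 13
1 13 24 → max 24
13 24 8 → max 24
24 8 1 → max 24
8 1 4 → max 8
1 4 12 → max 12
4 12 22 → max 22
12 22 20 → max 22
22 20 22 → max 22
20 22 7 → max 22
22 7 19 → max 22
7 19 7 → max 19
19 7 16 → max 19
7 16 13 → max 16
16 13 8 → max 16
13 8 22 → max 22
8 22 21 → max 22
22 21 19 → max 22
Least of these is 8.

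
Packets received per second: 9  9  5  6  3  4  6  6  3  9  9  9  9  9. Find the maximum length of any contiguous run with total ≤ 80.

12

[9] sum 9 len 1
[9, 9] sum 18 len 2
[9, 9, 5] sum 23 len 3
[9, 9, 5, 6] sum 29 len 4
[9, 9, 5, 6, 3] sum 32 len 5
[9, 9, 5, 6, 3, 4] sum 36 len 6
[9, 9, 5, 6, 3, 4, 6] sum 42 len 7
[9, 9, 5, 6, 3, 4, 6, 6] sum 48 len 8
[9, 9, 5, 6, 3, 4, 6, 6, 3] sum 51 len 9
[9, 9, 5, 6, 3, 4, 6, 6, 3, 9] sum 60 len 10
[9, 9, 5, 6, 3, 4, 6, 6, 3, 9, 9] sum 69 len 11
[9, 9, 5, 6, 3, 4, 6, 6, 3, 9, 9, 9] sum 78 len 12
[9, 5, 6, 3, 4, 6, 6, 3, 9, 9, 9, 9] sum 78 len 12
[5, 6, 3, 4, 6, 6, 3, 9, 9, 9, 9, 9] sum 78 len 12
Longest length seen: 12.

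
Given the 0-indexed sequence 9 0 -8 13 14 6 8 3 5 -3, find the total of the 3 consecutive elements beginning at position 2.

Elements at indices 2..4: -8, 13, 14
sum(-8, 13, 14) = 19

19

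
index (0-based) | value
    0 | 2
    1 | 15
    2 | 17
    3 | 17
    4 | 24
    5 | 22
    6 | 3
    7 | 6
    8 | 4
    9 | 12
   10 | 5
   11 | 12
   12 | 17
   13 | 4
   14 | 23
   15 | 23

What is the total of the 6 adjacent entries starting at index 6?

42

Elements at indices 6..11: 3, 6, 4, 12, 5, 12
sum(3, 6, 4, 12, 5, 12) = 42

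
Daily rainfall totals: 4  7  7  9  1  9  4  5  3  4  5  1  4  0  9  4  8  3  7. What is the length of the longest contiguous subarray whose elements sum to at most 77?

[4] sum 4 len 1
[4, 7] sum 11 len 2
[4, 7, 7] sum 18 len 3
[4, 7, 7, 9] sum 27 len 4
[4, 7, 7, 9, 1] sum 28 len 5
[4, 7, 7, 9, 1, 9] sum 37 len 6
[4, 7, 7, 9, 1, 9, 4] sum 41 len 7
[4, 7, 7, 9, 1, 9, 4, 5] sum 46 len 8
[4, 7, 7, 9, 1, 9, 4, 5, 3] sum 49 len 9
[4, 7, 7, 9, 1, 9, 4, 5, 3, 4] sum 53 len 10
[4, 7, 7, 9, 1, 9, 4, 5, 3, 4, 5] sum 58 len 11
[4, 7, 7, 9, 1, 9, 4, 5, 3, 4, 5, 1] sum 59 len 12
[4, 7, 7, 9, 1, 9, 4, 5, 3, 4, 5, 1, 4] sum 63 len 13
[4, 7, 7, 9, 1, 9, 4, 5, 3, 4, 5, 1, 4, 0] sum 63 len 14
[4, 7, 7, 9, 1, 9, 4, 5, 3, 4, 5, 1, 4, 0, 9] sum 72 len 15
[4, 7, 7, 9, 1, 9, 4, 5, 3, 4, 5, 1, 4, 0, 9, 4] sum 76 len 16
[7, 9, 1, 9, 4, 5, 3, 4, 5, 1, 4, 0, 9, 4, 8] sum 73 len 15
[7, 9, 1, 9, 4, 5, 3, 4, 5, 1, 4, 0, 9, 4, 8, 3] sum 76 len 16
[9, 1, 9, 4, 5, 3, 4, 5, 1, 4, 0, 9, 4, 8, 3, 7] sum 76 len 16
Longest length seen: 16.

16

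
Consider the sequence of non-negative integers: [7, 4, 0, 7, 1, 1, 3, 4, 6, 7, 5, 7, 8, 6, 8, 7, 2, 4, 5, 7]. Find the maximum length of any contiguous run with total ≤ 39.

10

Extend to the right; shrink from the left whenever the sum exceeds 39:
add 7: [7] sum 7, len 1
add 4: [7, 4] sum 11, len 2
add 0: [7, 4, 0] sum 11, len 3
add 7: [7, 4, 0, 7] sum 18, len 4
add 1: [7, 4, 0, 7, 1] sum 19, len 5
add 1: [7, 4, 0, 7, 1, 1] sum 20, len 6
add 3: [7, 4, 0, 7, 1, 1, 3] sum 23, len 7
add 4: [7, 4, 0, 7, 1, 1, 3, 4] sum 27, len 8
add 6: [7, 4, 0, 7, 1, 1, 3, 4, 6] sum 33, len 9
add 7: [4, 0, 7, 1, 1, 3, 4, 6, 7] sum 33, len 9
add 5: [4, 0, 7, 1, 1, 3, 4, 6, 7, 5] sum 38, len 10
add 7: [1, 1, 3, 4, 6, 7, 5, 7] sum 34, len 8
add 8: [4, 6, 7, 5, 7, 8] sum 37, len 6
add 6: [6, 7, 5, 7, 8, 6] sum 39, len 6
add 8: [5, 7, 8, 6, 8] sum 34, len 5
add 7: [7, 8, 6, 8, 7] sum 36, len 5
add 2: [7, 8, 6, 8, 7, 2] sum 38, len 6
add 4: [8, 6, 8, 7, 2, 4] sum 35, len 6
add 5: [6, 8, 7, 2, 4, 5] sum 32, len 6
add 7: [6, 8, 7, 2, 4, 5, 7] sum 39, len 7
Longest length seen: 10.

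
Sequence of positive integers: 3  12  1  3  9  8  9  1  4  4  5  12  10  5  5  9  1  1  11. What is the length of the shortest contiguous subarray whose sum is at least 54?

add 3: running sum 3 < 54
add 12: running sum 15 < 54
add 1: running sum 16 < 54
add 3: running sum 19 < 54
add 9: running sum 28 < 54
add 8: running sum 36 < 54
add 9: running sum 45 < 54
add 1: running sum 46 < 54
add 4: running sum 50 < 54
end 9: [3, 12, 1, 3, 9, 8, 9, 1, 4, 4] sum 54, len 10
end 10: [12, 1, 3, 9, 8, 9, 1, 4, 4, 5] sum 56, len 10
end 11: [3, 9, 8, 9, 1, 4, 4, 5, 12] sum 55, len 9
end 12: [9, 8, 9, 1, 4, 4, 5, 12, 10] sum 62, len 9
end 13: [8, 9, 1, 4, 4, 5, 12, 10, 5] sum 58, len 9
end 14: [9, 1, 4, 4, 5, 12, 10, 5, 5] sum 55, len 9
end 15: [4, 4, 5, 12, 10, 5, 5, 9] sum 54, len 8
end 16: [4, 4, 5, 12, 10, 5, 5, 9, 1] sum 55, len 9
end 17: [4, 4, 5, 12, 10, 5, 5, 9, 1, 1] sum 56, len 10
end 18: [12, 10, 5, 5, 9, 1, 1, 11] sum 54, len 8
Shortest qualifying length: 8.

8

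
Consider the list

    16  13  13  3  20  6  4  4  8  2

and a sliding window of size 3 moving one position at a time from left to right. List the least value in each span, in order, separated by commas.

Sliding a size-3 window across the 10 values:
(16, 13, 13) → min 13
(13, 13, 3) → min 3
(13, 3, 20) → min 3
(3, 20, 6) → min 3
(20, 6, 4) → min 4
(6, 4, 4) → min 4
(4, 4, 8) → min 4
(4, 8, 2) → min 2

13, 3, 3, 3, 4, 4, 4, 2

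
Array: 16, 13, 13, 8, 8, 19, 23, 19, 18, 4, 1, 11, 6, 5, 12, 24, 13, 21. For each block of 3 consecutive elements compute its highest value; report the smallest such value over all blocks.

11

(16, 13, 13) → max 16
(13, 13, 8) → max 13
(13, 8, 8) → max 13
(8, 8, 19) → max 19
(8, 19, 23) → max 23
(19, 23, 19) → max 23
(23, 19, 18) → max 23
(19, 18, 4) → max 19
(18, 4, 1) → max 18
(4, 1, 11) → max 11
(1, 11, 6) → max 11
(11, 6, 5) → max 11
(6, 5, 12) → max 12
(5, 12, 24) → max 24
(12, 24, 13) → max 24
(24, 13, 21) → max 24
Smallest of these is 11.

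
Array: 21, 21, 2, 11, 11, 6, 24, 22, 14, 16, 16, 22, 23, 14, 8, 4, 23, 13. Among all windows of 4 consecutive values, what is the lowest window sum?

30

Each size-4 window and its sum:
21 21 2 11 → sum 55
21 2 11 11 → sum 45
2 11 11 6 → sum 30
11 11 6 24 → sum 52
11 6 24 22 → sum 63
6 24 22 14 → sum 66
24 22 14 16 → sum 76
22 14 16 16 → sum 68
14 16 16 22 → sum 68
16 16 22 23 → sum 77
16 22 23 14 → sum 75
22 23 14 8 → sum 67
23 14 8 4 → sum 49
14 8 4 23 → sum 49
8 4 23 13 → sum 48
Lowest of these is 30.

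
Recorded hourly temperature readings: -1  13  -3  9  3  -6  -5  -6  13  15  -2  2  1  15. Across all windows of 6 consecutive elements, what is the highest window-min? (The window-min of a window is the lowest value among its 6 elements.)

-2

-1 13 -3 9 3 -6 → min -6
13 -3 9 3 -6 -5 → min -6
-3 9 3 -6 -5 -6 → min -6
9 3 -6 -5 -6 13 → min -6
3 -6 -5 -6 13 15 → min -6
-6 -5 -6 13 15 -2 → min -6
-5 -6 13 15 -2 2 → min -6
-6 13 15 -2 2 1 → min -6
13 15 -2 2 1 15 → min -2
Highest of these is -2.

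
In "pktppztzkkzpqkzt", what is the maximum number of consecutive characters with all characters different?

add p: [p] len 1
add k: [p, k] len 2
add t: [p, k, t] len 3
add p (repeat p, move left end past it): [k, t, p] len 3
add p (repeat p, move left end past it): [p] len 1
add z: [p, z] len 2
add t: [p, z, t] len 3
add z (repeat z, move left end past it): [t, z] len 2
add k: [t, z, k] len 3
add k (repeat k, move left end past it): [k] len 1
add z: [k, z] len 2
add p: [k, z, p] len 3
add q: [k, z, p, q] len 4
add k (repeat k, move left end past it): [z, p, q, k] len 4
add z (repeat z, move left end past it): [p, q, k, z] len 4
add t: [p, q, k, z, t] len 5
Longest all-distinct length: 5.

5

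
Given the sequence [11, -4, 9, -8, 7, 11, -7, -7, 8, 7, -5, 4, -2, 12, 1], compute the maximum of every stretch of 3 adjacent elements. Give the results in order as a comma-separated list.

Sliding a size-3 window across the 15 values:
[11, -4, 9] → max 11
[-4, 9, -8] → max 9
[9, -8, 7] → max 9
[-8, 7, 11] → max 11
[7, 11, -7] → max 11
[11, -7, -7] → max 11
[-7, -7, 8] → max 8
[-7, 8, 7] → max 8
[8, 7, -5] → max 8
[7, -5, 4] → max 7
[-5, 4, -2] → max 4
[4, -2, 12] → max 12
[-2, 12, 1] → max 12

11, 9, 9, 11, 11, 11, 8, 8, 8, 7, 4, 12, 12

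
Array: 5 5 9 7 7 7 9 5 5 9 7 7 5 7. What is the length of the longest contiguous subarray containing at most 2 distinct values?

5

Extend right; when distinct count exceeds 2, shrink from the left:
[5] 1 distinct, len 1
[5, 5] 1 distinct, len 2
[5, 5, 9] 2 distinct, len 3
[9, 7] 2 distinct, len 2
[9, 7, 7] 2 distinct, len 3
[9, 7, 7, 7] 2 distinct, len 4
[9, 7, 7, 7, 9] 2 distinct, len 5
[9, 5] 2 distinct, len 2
[9, 5, 5] 2 distinct, len 3
[9, 5, 5, 9] 2 distinct, len 4
[9, 7] 2 distinct, len 2
[9, 7, 7] 2 distinct, len 3
[7, 7, 5] 2 distinct, len 3
[7, 7, 5, 7] 2 distinct, len 4
Longest length with ≤2 distinct: 5.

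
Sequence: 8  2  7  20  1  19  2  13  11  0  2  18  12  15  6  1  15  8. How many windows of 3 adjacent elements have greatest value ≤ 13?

4

(8, 2, 7) → max 8  ≤ 13 ✓
(2, 7, 20) → max 20
(7, 20, 1) → max 20
(20, 1, 19) → max 20
(1, 19, 2) → max 19
(19, 2, 13) → max 19
(2, 13, 11) → max 13  ≤ 13 ✓
(13, 11, 0) → max 13  ≤ 13 ✓
(11, 0, 2) → max 11  ≤ 13 ✓
(0, 2, 18) → max 18
(2, 18, 12) → max 18
(18, 12, 15) → max 18
(12, 15, 6) → max 15
(15, 6, 1) → max 15
(6, 1, 15) → max 15
(1, 15, 8) → max 15
4 windows satisfy the condition.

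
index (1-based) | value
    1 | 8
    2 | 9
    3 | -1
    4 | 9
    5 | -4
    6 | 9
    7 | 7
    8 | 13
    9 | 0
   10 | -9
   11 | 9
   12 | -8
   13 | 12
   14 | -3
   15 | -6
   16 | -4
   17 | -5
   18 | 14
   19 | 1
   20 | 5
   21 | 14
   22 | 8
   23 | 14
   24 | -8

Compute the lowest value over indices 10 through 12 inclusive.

Elements at indices 10..12: -9, 9, -8
min(-9, 9, -8) = -9

-9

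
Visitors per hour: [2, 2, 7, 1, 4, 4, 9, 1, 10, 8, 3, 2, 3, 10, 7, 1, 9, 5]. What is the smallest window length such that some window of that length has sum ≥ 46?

add 2: running sum 2 < 46
add 2: running sum 4 < 46
add 7: running sum 11 < 46
add 1: running sum 12 < 46
add 4: running sum 16 < 46
add 4: running sum 20 < 46
add 9: running sum 29 < 46
add 1: running sum 30 < 46
add 10: running sum 40 < 46
add 8: shortest ending here [2, 7, 1, 4, 4, 9, 1, 10, 8] sum 46, len 9
add 3: shortest ending here [7, 1, 4, 4, 9, 1, 10, 8, 3] sum 47, len 9
add 2: shortest ending here [7, 1, 4, 4, 9, 1, 10, 8, 3, 2] sum 49, len 10
add 3: shortest ending here [7, 1, 4, 4, 9, 1, 10, 8, 3, 2, 3] sum 52, len 11
add 10: shortest ending here [9, 1, 10, 8, 3, 2, 3, 10] sum 46, len 8
add 7: shortest ending here [9, 1, 10, 8, 3, 2, 3, 10, 7] sum 53, len 9
add 1: shortest ending here [9, 1, 10, 8, 3, 2, 3, 10, 7, 1] sum 54, len 10
add 9: shortest ending here [10, 8, 3, 2, 3, 10, 7, 1, 9] sum 53, len 9
add 5: shortest ending here [8, 3, 2, 3, 10, 7, 1, 9, 5] sum 48, len 9
Shortest qualifying length: 8.

8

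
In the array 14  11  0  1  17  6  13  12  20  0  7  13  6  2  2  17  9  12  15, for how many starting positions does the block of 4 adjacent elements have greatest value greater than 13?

(14, 11, 0, 1) → max 14  > 13 ✓
(11, 0, 1, 17) → max 17  > 13 ✓
(0, 1, 17, 6) → max 17  > 13 ✓
(1, 17, 6, 13) → max 17  > 13 ✓
(17, 6, 13, 12) → max 17  > 13 ✓
(6, 13, 12, 20) → max 20  > 13 ✓
(13, 12, 20, 0) → max 20  > 13 ✓
(12, 20, 0, 7) → max 20  > 13 ✓
(20, 0, 7, 13) → max 20  > 13 ✓
(0, 7, 13, 6) → max 13
(7, 13, 6, 2) → max 13
(13, 6, 2, 2) → max 13
(6, 2, 2, 17) → max 17  > 13 ✓
(2, 2, 17, 9) → max 17  > 13 ✓
(2, 17, 9, 12) → max 17  > 13 ✓
(17, 9, 12, 15) → max 17  > 13 ✓
13 windows satisfy the condition.

13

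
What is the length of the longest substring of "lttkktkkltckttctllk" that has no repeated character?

add l: [l] len 1
add t: [l, t] len 2
add t (repeat t, move left end past it): [t] len 1
add k: [t, k] len 2
add k (repeat k, move left end past it): [k] len 1
add t: [k, t] len 2
add k (repeat k, move left end past it): [t, k] len 2
add k (repeat k, move left end past it): [k] len 1
add l: [k, l] len 2
add t: [k, l, t] len 3
add c: [k, l, t, c] len 4
add k (repeat k, move left end past it): [l, t, c, k] len 4
add t (repeat t, move left end past it): [c, k, t] len 3
add t (repeat t, move left end past it): [t] len 1
add c: [t, c] len 2
add t (repeat t, move left end past it): [c, t] len 2
add l: [c, t, l] len 3
add l (repeat l, move left end past it): [l] len 1
add k: [l, k] len 2
Longest all-distinct length: 4.

4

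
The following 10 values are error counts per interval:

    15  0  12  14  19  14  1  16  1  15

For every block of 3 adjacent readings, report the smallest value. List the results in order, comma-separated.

0, 0, 12, 14, 1, 1, 1, 1

15 0 12 → min 0
0 12 14 → min 0
12 14 19 → min 12
14 19 14 → min 14
19 14 1 → min 1
14 1 16 → min 1
1 16 1 → min 1
16 1 15 → min 1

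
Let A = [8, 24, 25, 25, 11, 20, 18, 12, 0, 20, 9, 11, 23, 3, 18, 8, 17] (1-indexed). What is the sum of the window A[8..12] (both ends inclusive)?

52

Elements at indices 8..12: 12, 0, 20, 9, 11
sum(12, 0, 20, 9, 11) = 52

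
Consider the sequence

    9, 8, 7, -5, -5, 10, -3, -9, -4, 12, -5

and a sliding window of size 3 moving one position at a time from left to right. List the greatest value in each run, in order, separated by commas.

[9, 8, 7] → max 9
[8, 7, -5] → max 8
[7, -5, -5] → max 7
[-5, -5, 10] → max 10
[-5, 10, -3] → max 10
[10, -3, -9] → max 10
[-3, -9, -4] → max -3
[-9, -4, 12] → max 12
[-4, 12, -5] → max 12

9, 8, 7, 10, 10, 10, -3, 12, 12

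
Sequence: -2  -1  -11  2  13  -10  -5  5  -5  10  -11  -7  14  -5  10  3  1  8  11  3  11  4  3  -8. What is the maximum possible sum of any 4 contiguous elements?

(-2, -1, -11, 2) → sum -12
(-1, -11, 2, 13) → sum 3
(-11, 2, 13, -10) → sum -6
(2, 13, -10, -5) → sum 0
(13, -10, -5, 5) → sum 3
(-10, -5, 5, -5) → sum -15
(-5, 5, -5, 10) → sum 5
(5, -5, 10, -11) → sum -1
(-5, 10, -11, -7) → sum -13
(10, -11, -7, 14) → sum 6
(-11, -7, 14, -5) → sum -9
(-7, 14, -5, 10) → sum 12
(14, -5, 10, 3) → sum 22
(-5, 10, 3, 1) → sum 9
(10, 3, 1, 8) → sum 22
(3, 1, 8, 11) → sum 23
(1, 8, 11, 3) → sum 23
(8, 11, 3, 11) → sum 33
(11, 3, 11, 4) → sum 29
(3, 11, 4, 3) → sum 21
(11, 4, 3, -8) → sum 10
Maximum of these is 33.

33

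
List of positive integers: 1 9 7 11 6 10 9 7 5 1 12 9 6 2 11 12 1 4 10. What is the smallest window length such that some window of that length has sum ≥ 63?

8

Extend right; whenever the sum reaches 63, record the length and shrink from the left:
add 1: running sum 1 < 63
add 9: running sum 10 < 63
add 7: running sum 17 < 63
add 11: running sum 28 < 63
add 6: running sum 34 < 63
add 10: running sum 44 < 63
add 9: running sum 53 < 63
add 7: running sum 60 < 63
end 8: [9, 7, 11, 6, 10, 9, 7, 5] sum 64, len 8
end 9: [9, 7, 11, 6, 10, 9, 7, 5, 1] sum 65, len 9
end 10: [7, 11, 6, 10, 9, 7, 5, 1, 12] sum 68, len 9
end 11: [11, 6, 10, 9, 7, 5, 1, 12, 9] sum 70, len 9
end 12: [6, 10, 9, 7, 5, 1, 12, 9, 6] sum 65, len 9
end 13: [6, 10, 9, 7, 5, 1, 12, 9, 6, 2] sum 67, len 10
end 14: [10, 9, 7, 5, 1, 12, 9, 6, 2, 11] sum 72, len 10
end 15: [7, 5, 1, 12, 9, 6, 2, 11, 12] sum 65, len 9
end 16: [7, 5, 1, 12, 9, 6, 2, 11, 12, 1] sum 66, len 10
end 17: [5, 1, 12, 9, 6, 2, 11, 12, 1, 4] sum 63, len 10
end 18: [12, 9, 6, 2, 11, 12, 1, 4, 10] sum 67, len 9
Shortest qualifying length: 8.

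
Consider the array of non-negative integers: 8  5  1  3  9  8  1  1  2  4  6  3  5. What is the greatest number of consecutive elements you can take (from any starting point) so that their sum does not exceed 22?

[8] sum 8 len 1
[8, 5] sum 13 len 2
[8, 5, 1] sum 14 len 3
[8, 5, 1, 3] sum 17 len 4
[5, 1, 3, 9] sum 18 len 4
[1, 3, 9, 8] sum 21 len 4
[1, 3, 9, 8, 1] sum 22 len 5
[3, 9, 8, 1, 1] sum 22 len 5
[9, 8, 1, 1, 2] sum 21 len 5
[8, 1, 1, 2, 4] sum 16 len 5
[8, 1, 1, 2, 4, 6] sum 22 len 6
[1, 1, 2, 4, 6, 3] sum 17 len 6
[1, 1, 2, 4, 6, 3, 5] sum 22 len 7
Longest length seen: 7.

7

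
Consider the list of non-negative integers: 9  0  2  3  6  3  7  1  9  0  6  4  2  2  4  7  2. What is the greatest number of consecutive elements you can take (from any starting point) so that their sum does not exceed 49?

14

add 9: [9] sum 9, len 1
add 0: [9, 0] sum 9, len 2
add 2: [9, 0, 2] sum 11, len 3
add 3: [9, 0, 2, 3] sum 14, len 4
add 6: [9, 0, 2, 3, 6] sum 20, len 5
add 3: [9, 0, 2, 3, 6, 3] sum 23, len 6
add 7: [9, 0, 2, 3, 6, 3, 7] sum 30, len 7
add 1: [9, 0, 2, 3, 6, 3, 7, 1] sum 31, len 8
add 9: [9, 0, 2, 3, 6, 3, 7, 1, 9] sum 40, len 9
add 0: [9, 0, 2, 3, 6, 3, 7, 1, 9, 0] sum 40, len 10
add 6: [9, 0, 2, 3, 6, 3, 7, 1, 9, 0, 6] sum 46, len 11
add 4: [0, 2, 3, 6, 3, 7, 1, 9, 0, 6, 4] sum 41, len 11
add 2: [0, 2, 3, 6, 3, 7, 1, 9, 0, 6, 4, 2] sum 43, len 12
add 2: [0, 2, 3, 6, 3, 7, 1, 9, 0, 6, 4, 2, 2] sum 45, len 13
add 4: [0, 2, 3, 6, 3, 7, 1, 9, 0, 6, 4, 2, 2, 4] sum 49, len 14
add 7: [3, 7, 1, 9, 0, 6, 4, 2, 2, 4, 7] sum 45, len 11
add 2: [3, 7, 1, 9, 0, 6, 4, 2, 2, 4, 7, 2] sum 47, len 12
Longest length seen: 14.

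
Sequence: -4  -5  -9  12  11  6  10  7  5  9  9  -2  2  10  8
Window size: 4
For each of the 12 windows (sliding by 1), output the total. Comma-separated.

-6, 9, 20, 39, 34, 28, 31, 30, 21, 18, 19, 18

-4 -5 -9 12 → sum -6
-5 -9 12 11 → sum 9
-9 12 11 6 → sum 20
12 11 6 10 → sum 39
11 6 10 7 → sum 34
6 10 7 5 → sum 28
10 7 5 9 → sum 31
7 5 9 9 → sum 30
5 9 9 -2 → sum 21
9 9 -2 2 → sum 18
9 -2 2 10 → sum 19
-2 2 10 8 → sum 18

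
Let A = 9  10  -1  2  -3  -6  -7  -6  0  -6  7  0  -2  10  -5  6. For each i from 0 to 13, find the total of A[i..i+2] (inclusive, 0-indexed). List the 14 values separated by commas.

9 10 -1 → sum 18
10 -1 2 → sum 11
-1 2 -3 → sum -2
2 -3 -6 → sum -7
-3 -6 -7 → sum -16
-6 -7 -6 → sum -19
-7 -6 0 → sum -13
-6 0 -6 → sum -12
0 -6 7 → sum 1
-6 7 0 → sum 1
7 0 -2 → sum 5
0 -2 10 → sum 8
-2 10 -5 → sum 3
10 -5 6 → sum 11

18, 11, -2, -7, -16, -19, -13, -12, 1, 1, 5, 8, 3, 11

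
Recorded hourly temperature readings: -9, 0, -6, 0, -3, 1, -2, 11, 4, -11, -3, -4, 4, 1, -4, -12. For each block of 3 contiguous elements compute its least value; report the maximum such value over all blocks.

Each size-3 window and its min:
[-9, 0, -6] → min -9
[0, -6, 0] → min -6
[-6, 0, -3] → min -6
[0, -3, 1] → min -3
[-3, 1, -2] → min -3
[1, -2, 11] → min -2
[-2, 11, 4] → min -2
[11, 4, -11] → min -11
[4, -11, -3] → min -11
[-11, -3, -4] → min -11
[-3, -4, 4] → min -4
[-4, 4, 1] → min -4
[4, 1, -4] → min -4
[1, -4, -12] → min -12
Maximum of these is -2.

-2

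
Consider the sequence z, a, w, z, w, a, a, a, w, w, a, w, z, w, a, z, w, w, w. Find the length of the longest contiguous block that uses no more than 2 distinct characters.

add z: window [z] (1 distinct), len 1
add a: window [z, a] (2 distinct), len 2
add w: window [a, w] (2 distinct), len 2
add z: window [w, z] (2 distinct), len 2
add w: window [w, z, w] (2 distinct), len 3
add a: window [w, a] (2 distinct), len 2
add a: window [w, a, a] (2 distinct), len 3
add a: window [w, a, a, a] (2 distinct), len 4
add w: window [w, a, a, a, w] (2 distinct), len 5
add w: window [w, a, a, a, w, w] (2 distinct), len 6
add a: window [w, a, a, a, w, w, a] (2 distinct), len 7
add w: window [w, a, a, a, w, w, a, w] (2 distinct), len 8
add z: window [w, z] (2 distinct), len 2
add w: window [w, z, w] (2 distinct), len 3
add a: window [w, a] (2 distinct), len 2
add z: window [a, z] (2 distinct), len 2
add w: window [z, w] (2 distinct), len 2
add w: window [z, w, w] (2 distinct), len 3
add w: window [z, w, w, w] (2 distinct), len 4
Longest length with ≤2 distinct: 8.

8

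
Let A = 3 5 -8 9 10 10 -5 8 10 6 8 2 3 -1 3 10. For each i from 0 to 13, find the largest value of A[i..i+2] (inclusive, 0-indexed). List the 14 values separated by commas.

5, 9, 10, 10, 10, 10, 10, 10, 10, 8, 8, 3, 3, 10

(3, 5, -8) → max 5
(5, -8, 9) → max 9
(-8, 9, 10) → max 10
(9, 10, 10) → max 10
(10, 10, -5) → max 10
(10, -5, 8) → max 10
(-5, 8, 10) → max 10
(8, 10, 6) → max 10
(10, 6, 8) → max 10
(6, 8, 2) → max 8
(8, 2, 3) → max 8
(2, 3, -1) → max 3
(3, -1, 3) → max 3
(-1, 3, 10) → max 10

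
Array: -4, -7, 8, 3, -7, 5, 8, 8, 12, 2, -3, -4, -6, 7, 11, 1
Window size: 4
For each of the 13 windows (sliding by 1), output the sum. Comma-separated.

Sliding a size-4 window across the 16 values:
[-4, -7, 8, 3] → sum 0
[-7, 8, 3, -7] → sum -3
[8, 3, -7, 5] → sum 9
[3, -7, 5, 8] → sum 9
[-7, 5, 8, 8] → sum 14
[5, 8, 8, 12] → sum 33
[8, 8, 12, 2] → sum 30
[8, 12, 2, -3] → sum 19
[12, 2, -3, -4] → sum 7
[2, -3, -4, -6] → sum -11
[-3, -4, -6, 7] → sum -6
[-4, -6, 7, 11] → sum 8
[-6, 7, 11, 1] → sum 13

0, -3, 9, 9, 14, 33, 30, 19, 7, -11, -6, 8, 13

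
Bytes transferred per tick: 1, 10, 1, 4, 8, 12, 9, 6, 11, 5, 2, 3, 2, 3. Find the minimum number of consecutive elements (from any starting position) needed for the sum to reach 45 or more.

5

add 1: running sum 1 < 45
add 10: running sum 11 < 45
add 1: running sum 12 < 45
add 4: running sum 16 < 45
add 8: running sum 24 < 45
add 12: running sum 36 < 45
end 6: [1, 10, 1, 4, 8, 12, 9] sum 45, len 7
end 7: [10, 1, 4, 8, 12, 9, 6] sum 50, len 7
end 8: [8, 12, 9, 6, 11] sum 46, len 5
end 9: [8, 12, 9, 6, 11, 5] sum 51, len 6
end 10: [12, 9, 6, 11, 5, 2] sum 45, len 6
end 11: [12, 9, 6, 11, 5, 2, 3] sum 48, len 7
end 12: [12, 9, 6, 11, 5, 2, 3, 2] sum 50, len 8
end 13: [12, 9, 6, 11, 5, 2, 3, 2, 3] sum 53, len 9
Shortest qualifying length: 5.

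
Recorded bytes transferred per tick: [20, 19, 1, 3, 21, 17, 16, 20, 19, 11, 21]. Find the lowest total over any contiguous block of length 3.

20 19 1 → sum 40
19 1 3 → sum 23
1 3 21 → sum 25
3 21 17 → sum 41
21 17 16 → sum 54
17 16 20 → sum 53
16 20 19 → sum 55
20 19 11 → sum 50
19 11 21 → sum 51
Lowest of these is 23.

23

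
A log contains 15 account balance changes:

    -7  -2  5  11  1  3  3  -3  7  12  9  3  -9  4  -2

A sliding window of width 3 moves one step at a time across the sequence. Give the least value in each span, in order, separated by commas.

(-7, -2, 5) → min -7
(-2, 5, 11) → min -2
(5, 11, 1) → min 1
(11, 1, 3) → min 1
(1, 3, 3) → min 1
(3, 3, -3) → min -3
(3, -3, 7) → min -3
(-3, 7, 12) → min -3
(7, 12, 9) → min 7
(12, 9, 3) → min 3
(9, 3, -9) → min -9
(3, -9, 4) → min -9
(-9, 4, -2) → min -9

-7, -2, 1, 1, 1, -3, -3, -3, 7, 3, -9, -9, -9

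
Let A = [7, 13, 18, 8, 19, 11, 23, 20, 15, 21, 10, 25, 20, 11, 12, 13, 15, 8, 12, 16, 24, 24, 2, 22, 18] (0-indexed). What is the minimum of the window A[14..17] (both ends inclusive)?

8

Elements at indices 14..17: 12, 13, 15, 8
min(12, 13, 15, 8) = 8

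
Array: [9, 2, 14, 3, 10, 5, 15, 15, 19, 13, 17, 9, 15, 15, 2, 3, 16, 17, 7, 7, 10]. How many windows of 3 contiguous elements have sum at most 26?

9 2 14 → sum 25  ≤ 26 ✓
2 14 3 → sum 19  ≤ 26 ✓
14 3 10 → sum 27
3 10 5 → sum 18  ≤ 26 ✓
10 5 15 → sum 30
5 15 15 → sum 35
15 15 19 → sum 49
15 19 13 → sum 47
19 13 17 → sum 49
13 17 9 → sum 39
17 9 15 → sum 41
9 15 15 → sum 39
15 15 2 → sum 32
15 2 3 → sum 20  ≤ 26 ✓
2 3 16 → sum 21  ≤ 26 ✓
3 16 17 → sum 36
16 17 7 → sum 40
17 7 7 → sum 31
7 7 10 → sum 24  ≤ 26 ✓
6 windows satisfy the condition.

6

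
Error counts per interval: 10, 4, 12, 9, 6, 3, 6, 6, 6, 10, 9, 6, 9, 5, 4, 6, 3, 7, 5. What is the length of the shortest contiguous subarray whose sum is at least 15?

2

add 10: running sum 10 < 15
add 4: running sum 14 < 15
add 12: shortest ending here [4, 12] sum 16, len 2
add 9: shortest ending here [12, 9] sum 21, len 2
add 6: shortest ending here [9, 6] sum 15, len 2
add 3: shortest ending here [9, 6, 3] sum 18, len 3
add 6: shortest ending here [6, 3, 6] sum 15, len 3
add 6: shortest ending here [3, 6, 6] sum 15, len 3
add 6: shortest ending here [6, 6, 6] sum 18, len 3
add 10: shortest ending here [6, 10] sum 16, len 2
add 9: shortest ending here [10, 9] sum 19, len 2
add 6: shortest ending here [9, 6] sum 15, len 2
add 9: shortest ending here [6, 9] sum 15, len 2
add 5: shortest ending here [6, 9, 5] sum 20, len 3
add 4: shortest ending here [9, 5, 4] sum 18, len 3
add 6: shortest ending here [5, 4, 6] sum 15, len 3
add 3: shortest ending here [5, 4, 6, 3] sum 18, len 4
add 7: shortest ending here [6, 3, 7] sum 16, len 3
add 5: shortest ending here [3, 7, 5] sum 15, len 3
Shortest qualifying length: 2.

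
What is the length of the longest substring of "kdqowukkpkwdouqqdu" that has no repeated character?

add k: [k] len 1
add d: [k, d] len 2
add q: [k, d, q] len 3
add o: [k, d, q, o] len 4
add w: [k, d, q, o, w] len 5
add u: [k, d, q, o, w, u] len 6
add k (repeat k, move left end past it): [d, q, o, w, u, k] len 6
add k (repeat k, move left end past it): [k] len 1
add p: [k, p] len 2
add k (repeat k, move left end past it): [p, k] len 2
add w: [p, k, w] len 3
add d: [p, k, w, d] len 4
add o: [p, k, w, d, o] len 5
add u: [p, k, w, d, o, u] len 6
add q: [p, k, w, d, o, u, q] len 7
add q (repeat q, move left end past it): [q] len 1
add d: [q, d] len 2
add u: [q, d, u] len 3
Longest all-distinct length: 7.

7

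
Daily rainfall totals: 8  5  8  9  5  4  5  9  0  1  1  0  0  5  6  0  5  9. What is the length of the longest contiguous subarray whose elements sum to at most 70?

Extend to the right; shrink from the left whenever the sum exceeds 70:
→ 8: sum 8, len 1
→ 5: sum 13, len 2
→ 8: sum 21, len 3
→ 9: sum 30, len 4
→ 5: sum 35, len 5
→ 4: sum 39, len 6
→ 5: sum 44, len 7
→ 9: sum 53, len 8
→ 0: sum 53, len 9
→ 1: sum 54, len 10
→ 1: sum 55, len 11
→ 0: sum 55, len 12
→ 0: sum 55, len 13
→ 5: sum 60, len 14
→ 6: sum 66, len 15
→ 0: sum 66, len 16
→ 5 (dropped 8): sum 63, len 16
→ 9 (dropped 5): sum 67, len 16
Longest length seen: 16.

16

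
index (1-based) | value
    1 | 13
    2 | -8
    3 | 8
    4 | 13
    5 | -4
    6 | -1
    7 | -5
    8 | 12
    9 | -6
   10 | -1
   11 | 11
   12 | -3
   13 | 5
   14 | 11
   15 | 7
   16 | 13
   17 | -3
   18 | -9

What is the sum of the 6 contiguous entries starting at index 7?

Elements at indices 7..12: -5, 12, -6, -1, 11, -3
sum(-5, 12, -6, -1, 11, -3) = 8

8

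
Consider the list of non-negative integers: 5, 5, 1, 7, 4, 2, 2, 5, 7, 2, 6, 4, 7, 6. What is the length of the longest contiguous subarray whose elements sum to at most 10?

Extend to the right; shrink from the left whenever the sum exceeds 10:
add 5: [5] sum 5, len 1
add 5: [5, 5] sum 10, len 2
add 1: [5, 1] sum 6, len 2
add 7: [1, 7] sum 8, len 2
add 4: [4] sum 4, len 1
add 2: [4, 2] sum 6, len 2
add 2: [4, 2, 2] sum 8, len 3
add 5: [2, 2, 5] sum 9, len 3
add 7: [7] sum 7, len 1
add 2: [7, 2] sum 9, len 2
add 6: [2, 6] sum 8, len 2
add 4: [6, 4] sum 10, len 2
add 7: [7] sum 7, len 1
add 6: [6] sum 6, len 1
Longest length seen: 3.

3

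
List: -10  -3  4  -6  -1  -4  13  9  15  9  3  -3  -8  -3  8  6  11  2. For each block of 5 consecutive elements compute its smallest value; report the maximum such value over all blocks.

Each size-5 window and its min:
[-10, -3, 4, -6, -1] → min -10
[-3, 4, -6, -1, -4] → min -6
[4, -6, -1, -4, 13] → min -6
[-6, -1, -4, 13, 9] → min -6
[-1, -4, 13, 9, 15] → min -4
[-4, 13, 9, 15, 9] → min -4
[13, 9, 15, 9, 3] → min 3
[9, 15, 9, 3, -3] → min -3
[15, 9, 3, -3, -8] → min -8
[9, 3, -3, -8, -3] → min -8
[3, -3, -8, -3, 8] → min -8
[-3, -8, -3, 8, 6] → min -8
[-8, -3, 8, 6, 11] → min -8
[-3, 8, 6, 11, 2] → min -3
Maximum of these is 3.

3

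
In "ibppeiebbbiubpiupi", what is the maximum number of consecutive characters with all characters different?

add i: [i] len 1
add b: [i, b] len 2
add p: [i, b, p] len 3
add p (repeat p, move left end past it): [p] len 1
add e: [p, e] len 2
add i: [p, e, i] len 3
add e (repeat e, move left end past it): [i, e] len 2
add b: [i, e, b] len 3
add b (repeat b, move left end past it): [b] len 1
add b (repeat b, move left end past it): [b] len 1
add i: [b, i] len 2
add u: [b, i, u] len 3
add b (repeat b, move left end past it): [i, u, b] len 3
add p: [i, u, b, p] len 4
add i (repeat i, move left end past it): [u, b, p, i] len 4
add u (repeat u, move left end past it): [b, p, i, u] len 4
add p (repeat p, move left end past it): [i, u, p] len 3
add i (repeat i, move left end past it): [u, p, i] len 3
Longest all-distinct length: 4.

4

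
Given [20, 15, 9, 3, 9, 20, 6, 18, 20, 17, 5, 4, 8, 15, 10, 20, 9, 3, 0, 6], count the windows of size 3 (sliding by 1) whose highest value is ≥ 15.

20 15 9 → max 20  ≥ 15 ✓
15 9 3 → max 15  ≥ 15 ✓
9 3 9 → max 9
3 9 20 → max 20  ≥ 15 ✓
9 20 6 → max 20  ≥ 15 ✓
20 6 18 → max 20  ≥ 15 ✓
6 18 20 → max 20  ≥ 15 ✓
18 20 17 → max 20  ≥ 15 ✓
20 17 5 → max 20  ≥ 15 ✓
17 5 4 → max 17  ≥ 15 ✓
5 4 8 → max 8
4 8 15 → max 15  ≥ 15 ✓
8 15 10 → max 15  ≥ 15 ✓
15 10 20 → max 20  ≥ 15 ✓
10 20 9 → max 20  ≥ 15 ✓
20 9 3 → max 20  ≥ 15 ✓
9 3 0 → max 9
3 0 6 → max 6
14 windows satisfy the condition.

14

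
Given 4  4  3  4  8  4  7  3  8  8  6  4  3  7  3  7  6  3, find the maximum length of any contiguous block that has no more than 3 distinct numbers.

6

[4] 1 distinct, len 1
[4, 4] 1 distinct, len 2
[4, 4, 3] 2 distinct, len 3
[4, 4, 3, 4] 2 distinct, len 4
[4, 4, 3, 4, 8] 3 distinct, len 5
[4, 4, 3, 4, 8, 4] 3 distinct, len 6
[4, 8, 4, 7] 3 distinct, len 4
[4, 7, 3] 3 distinct, len 3
[7, 3, 8] 3 distinct, len 3
[7, 3, 8, 8] 3 distinct, len 4
[3, 8, 8, 6] 3 distinct, len 4
[8, 8, 6, 4] 3 distinct, len 4
[6, 4, 3] 3 distinct, len 3
[4, 3, 7] 3 distinct, len 3
[4, 3, 7, 3] 3 distinct, len 4
[4, 3, 7, 3, 7] 3 distinct, len 5
[3, 7, 3, 7, 6] 3 distinct, len 5
[3, 7, 3, 7, 6, 3] 3 distinct, len 6
Longest length with ≤3 distinct: 6.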